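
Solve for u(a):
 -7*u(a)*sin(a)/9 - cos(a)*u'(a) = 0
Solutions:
 u(a) = C1*cos(a)^(7/9)


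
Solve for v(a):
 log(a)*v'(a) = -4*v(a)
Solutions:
 v(a) = C1*exp(-4*li(a))


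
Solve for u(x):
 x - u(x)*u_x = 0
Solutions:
 u(x) = -sqrt(C1 + x^2)
 u(x) = sqrt(C1 + x^2)


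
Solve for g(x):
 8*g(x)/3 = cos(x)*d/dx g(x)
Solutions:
 g(x) = C1*(sin(x) + 1)^(4/3)/(sin(x) - 1)^(4/3)


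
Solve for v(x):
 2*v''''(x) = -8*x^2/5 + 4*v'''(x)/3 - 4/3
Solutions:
 v(x) = C1 + C2*x + C3*x^2 + C4*exp(2*x/3) + x^5/50 + 3*x^4/20 + 16*x^3/15


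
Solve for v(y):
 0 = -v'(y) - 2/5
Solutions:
 v(y) = C1 - 2*y/5


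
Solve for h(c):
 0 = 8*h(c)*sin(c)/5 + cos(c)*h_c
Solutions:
 h(c) = C1*cos(c)^(8/5)


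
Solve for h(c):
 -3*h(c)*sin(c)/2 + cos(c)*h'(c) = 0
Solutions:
 h(c) = C1/cos(c)^(3/2)


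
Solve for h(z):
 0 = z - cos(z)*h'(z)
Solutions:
 h(z) = C1 + Integral(z/cos(z), z)


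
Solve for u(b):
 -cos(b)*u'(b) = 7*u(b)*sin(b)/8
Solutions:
 u(b) = C1*cos(b)^(7/8)


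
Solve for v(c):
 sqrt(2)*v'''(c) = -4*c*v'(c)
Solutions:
 v(c) = C1 + Integral(C2*airyai(-sqrt(2)*c) + C3*airybi(-sqrt(2)*c), c)


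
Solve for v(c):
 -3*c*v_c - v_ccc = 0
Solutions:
 v(c) = C1 + Integral(C2*airyai(-3^(1/3)*c) + C3*airybi(-3^(1/3)*c), c)


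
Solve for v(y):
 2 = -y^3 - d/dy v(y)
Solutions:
 v(y) = C1 - y^4/4 - 2*y


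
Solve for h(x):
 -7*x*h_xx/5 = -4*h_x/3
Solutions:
 h(x) = C1 + C2*x^(41/21)


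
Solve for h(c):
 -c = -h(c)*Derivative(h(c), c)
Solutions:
 h(c) = -sqrt(C1 + c^2)
 h(c) = sqrt(C1 + c^2)


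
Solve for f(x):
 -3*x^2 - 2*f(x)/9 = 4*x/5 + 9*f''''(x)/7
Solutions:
 f(x) = -27*x^2/2 - 18*x/5 + (C1*sin(2^(3/4)*7^(1/4)*x/6) + C2*cos(2^(3/4)*7^(1/4)*x/6))*exp(-2^(3/4)*7^(1/4)*x/6) + (C3*sin(2^(3/4)*7^(1/4)*x/6) + C4*cos(2^(3/4)*7^(1/4)*x/6))*exp(2^(3/4)*7^(1/4)*x/6)


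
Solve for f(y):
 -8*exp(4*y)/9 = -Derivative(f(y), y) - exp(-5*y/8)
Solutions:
 f(y) = C1 + 2*exp(4*y)/9 + 8*exp(-5*y/8)/5


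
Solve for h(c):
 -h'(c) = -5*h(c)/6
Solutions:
 h(c) = C1*exp(5*c/6)


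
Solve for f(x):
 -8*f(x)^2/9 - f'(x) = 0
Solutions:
 f(x) = 9/(C1 + 8*x)


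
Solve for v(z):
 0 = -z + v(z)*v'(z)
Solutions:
 v(z) = -sqrt(C1 + z^2)
 v(z) = sqrt(C1 + z^2)


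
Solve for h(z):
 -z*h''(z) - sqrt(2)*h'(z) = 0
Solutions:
 h(z) = C1 + C2*z^(1 - sqrt(2))


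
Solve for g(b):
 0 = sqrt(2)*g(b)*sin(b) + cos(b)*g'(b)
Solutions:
 g(b) = C1*cos(b)^(sqrt(2))


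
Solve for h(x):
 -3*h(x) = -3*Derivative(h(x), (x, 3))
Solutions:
 h(x) = C3*exp(x) + (C1*sin(sqrt(3)*x/2) + C2*cos(sqrt(3)*x/2))*exp(-x/2)


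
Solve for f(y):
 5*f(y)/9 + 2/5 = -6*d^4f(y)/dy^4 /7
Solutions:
 f(y) = (C1*sin(210^(1/4)*y/6) + C2*cos(210^(1/4)*y/6))*exp(-210^(1/4)*y/6) + (C3*sin(210^(1/4)*y/6) + C4*cos(210^(1/4)*y/6))*exp(210^(1/4)*y/6) - 18/25


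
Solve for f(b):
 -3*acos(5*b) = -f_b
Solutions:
 f(b) = C1 + 3*b*acos(5*b) - 3*sqrt(1 - 25*b^2)/5


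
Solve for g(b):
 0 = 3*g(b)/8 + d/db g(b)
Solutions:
 g(b) = C1*exp(-3*b/8)


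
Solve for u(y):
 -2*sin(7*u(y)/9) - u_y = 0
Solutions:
 2*y + 9*log(cos(7*u(y)/9) - 1)/14 - 9*log(cos(7*u(y)/9) + 1)/14 = C1


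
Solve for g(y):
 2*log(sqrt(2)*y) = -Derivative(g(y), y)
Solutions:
 g(y) = C1 - 2*y*log(y) - y*log(2) + 2*y


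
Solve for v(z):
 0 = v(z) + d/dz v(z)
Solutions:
 v(z) = C1*exp(-z)


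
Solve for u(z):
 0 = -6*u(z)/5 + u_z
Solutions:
 u(z) = C1*exp(6*z/5)


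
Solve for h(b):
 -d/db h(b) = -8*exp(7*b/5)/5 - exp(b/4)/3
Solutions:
 h(b) = C1 + 8*exp(7*b/5)/7 + 4*exp(b/4)/3


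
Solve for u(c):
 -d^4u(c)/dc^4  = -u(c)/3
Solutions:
 u(c) = C1*exp(-3^(3/4)*c/3) + C2*exp(3^(3/4)*c/3) + C3*sin(3^(3/4)*c/3) + C4*cos(3^(3/4)*c/3)


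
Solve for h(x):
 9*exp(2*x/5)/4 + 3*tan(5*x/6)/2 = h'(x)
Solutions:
 h(x) = C1 + 45*exp(2*x/5)/8 - 9*log(cos(5*x/6))/5


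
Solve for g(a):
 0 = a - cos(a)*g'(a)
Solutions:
 g(a) = C1 + Integral(a/cos(a), a)


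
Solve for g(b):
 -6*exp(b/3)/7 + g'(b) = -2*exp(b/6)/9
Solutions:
 g(b) = C1 - 4*exp(b/6)/3 + 18*exp(b/3)/7


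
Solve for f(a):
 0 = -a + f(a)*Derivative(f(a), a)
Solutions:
 f(a) = -sqrt(C1 + a^2)
 f(a) = sqrt(C1 + a^2)


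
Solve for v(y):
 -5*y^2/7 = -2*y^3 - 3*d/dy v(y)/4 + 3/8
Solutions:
 v(y) = C1 - 2*y^4/3 + 20*y^3/63 + y/2


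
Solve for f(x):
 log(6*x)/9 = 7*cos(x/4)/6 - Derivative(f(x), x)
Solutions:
 f(x) = C1 - x*log(x)/9 - x*log(6)/9 + x/9 + 14*sin(x/4)/3


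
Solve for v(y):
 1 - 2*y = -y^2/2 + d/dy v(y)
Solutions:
 v(y) = C1 + y^3/6 - y^2 + y


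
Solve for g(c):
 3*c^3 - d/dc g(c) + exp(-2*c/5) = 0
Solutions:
 g(c) = C1 + 3*c^4/4 - 5*exp(-2*c/5)/2


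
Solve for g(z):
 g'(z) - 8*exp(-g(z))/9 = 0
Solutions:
 g(z) = log(C1 + 8*z/9)


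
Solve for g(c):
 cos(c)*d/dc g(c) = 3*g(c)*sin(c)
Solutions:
 g(c) = C1/cos(c)^3


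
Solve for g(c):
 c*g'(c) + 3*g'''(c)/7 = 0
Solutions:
 g(c) = C1 + Integral(C2*airyai(-3^(2/3)*7^(1/3)*c/3) + C3*airybi(-3^(2/3)*7^(1/3)*c/3), c)


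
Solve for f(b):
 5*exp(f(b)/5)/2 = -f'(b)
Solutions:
 f(b) = 5*log(1/(C1 + 5*b)) + 5*log(10)


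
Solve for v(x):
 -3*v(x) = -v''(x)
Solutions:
 v(x) = C1*exp(-sqrt(3)*x) + C2*exp(sqrt(3)*x)


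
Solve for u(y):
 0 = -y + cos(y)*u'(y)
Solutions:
 u(y) = C1 + Integral(y/cos(y), y)


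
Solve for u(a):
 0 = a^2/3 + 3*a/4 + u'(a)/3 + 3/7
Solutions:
 u(a) = C1 - a^3/3 - 9*a^2/8 - 9*a/7


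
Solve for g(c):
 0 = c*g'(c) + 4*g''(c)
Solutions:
 g(c) = C1 + C2*erf(sqrt(2)*c/4)


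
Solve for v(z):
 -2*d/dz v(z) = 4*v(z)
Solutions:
 v(z) = C1*exp(-2*z)


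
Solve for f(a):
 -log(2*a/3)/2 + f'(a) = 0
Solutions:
 f(a) = C1 + a*log(a)/2 - a*log(3)/2 - a/2 + a*log(2)/2


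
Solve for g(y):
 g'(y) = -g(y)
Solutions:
 g(y) = C1*exp(-y)


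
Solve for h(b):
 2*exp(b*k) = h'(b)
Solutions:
 h(b) = C1 + 2*exp(b*k)/k


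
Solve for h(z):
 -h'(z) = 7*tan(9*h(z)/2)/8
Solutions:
 h(z) = -2*asin(C1*exp(-63*z/16))/9 + 2*pi/9
 h(z) = 2*asin(C1*exp(-63*z/16))/9


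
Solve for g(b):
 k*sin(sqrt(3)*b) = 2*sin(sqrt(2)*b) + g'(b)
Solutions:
 g(b) = C1 - sqrt(3)*k*cos(sqrt(3)*b)/3 + sqrt(2)*cos(sqrt(2)*b)


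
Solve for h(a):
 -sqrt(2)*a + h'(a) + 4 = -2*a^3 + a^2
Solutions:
 h(a) = C1 - a^4/2 + a^3/3 + sqrt(2)*a^2/2 - 4*a


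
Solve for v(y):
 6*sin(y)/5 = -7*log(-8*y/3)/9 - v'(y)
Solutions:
 v(y) = C1 - 7*y*log(-y)/9 - 7*y*log(2)/3 + 7*y/9 + 7*y*log(3)/9 + 6*cos(y)/5


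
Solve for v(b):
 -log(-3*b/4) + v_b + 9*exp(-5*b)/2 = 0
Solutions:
 v(b) = C1 + b*log(-b) + b*(-2*log(2) - 1 + log(3)) + 9*exp(-5*b)/10


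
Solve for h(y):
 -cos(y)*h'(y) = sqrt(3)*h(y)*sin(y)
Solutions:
 h(y) = C1*cos(y)^(sqrt(3))


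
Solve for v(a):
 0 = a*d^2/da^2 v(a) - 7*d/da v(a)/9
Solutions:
 v(a) = C1 + C2*a^(16/9)


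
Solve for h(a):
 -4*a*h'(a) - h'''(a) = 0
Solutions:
 h(a) = C1 + Integral(C2*airyai(-2^(2/3)*a) + C3*airybi(-2^(2/3)*a), a)


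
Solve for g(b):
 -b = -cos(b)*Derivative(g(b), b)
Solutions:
 g(b) = C1 + Integral(b/cos(b), b)


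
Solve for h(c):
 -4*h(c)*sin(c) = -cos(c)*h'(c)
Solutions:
 h(c) = C1/cos(c)^4


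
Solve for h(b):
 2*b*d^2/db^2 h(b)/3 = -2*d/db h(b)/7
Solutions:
 h(b) = C1 + C2*b^(4/7)


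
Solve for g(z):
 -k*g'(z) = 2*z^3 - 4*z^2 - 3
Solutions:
 g(z) = C1 - z^4/(2*k) + 4*z^3/(3*k) + 3*z/k


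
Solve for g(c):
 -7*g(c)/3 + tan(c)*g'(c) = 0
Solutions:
 g(c) = C1*sin(c)^(7/3)


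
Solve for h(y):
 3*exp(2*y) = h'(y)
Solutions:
 h(y) = C1 + 3*exp(2*y)/2


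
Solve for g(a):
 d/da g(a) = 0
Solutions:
 g(a) = C1


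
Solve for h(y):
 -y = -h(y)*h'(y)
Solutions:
 h(y) = -sqrt(C1 + y^2)
 h(y) = sqrt(C1 + y^2)


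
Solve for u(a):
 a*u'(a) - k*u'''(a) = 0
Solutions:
 u(a) = C1 + Integral(C2*airyai(a*(1/k)^(1/3)) + C3*airybi(a*(1/k)^(1/3)), a)


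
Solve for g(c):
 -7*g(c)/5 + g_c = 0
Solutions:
 g(c) = C1*exp(7*c/5)


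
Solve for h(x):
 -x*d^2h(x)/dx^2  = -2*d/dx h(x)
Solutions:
 h(x) = C1 + C2*x^3


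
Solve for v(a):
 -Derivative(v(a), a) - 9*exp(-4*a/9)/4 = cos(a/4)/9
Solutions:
 v(a) = C1 - 4*sin(a/4)/9 + 81*exp(-4*a/9)/16


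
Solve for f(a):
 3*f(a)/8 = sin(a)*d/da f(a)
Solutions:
 f(a) = C1*(cos(a) - 1)^(3/16)/(cos(a) + 1)^(3/16)


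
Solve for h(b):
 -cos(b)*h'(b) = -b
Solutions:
 h(b) = C1 + Integral(b/cos(b), b)


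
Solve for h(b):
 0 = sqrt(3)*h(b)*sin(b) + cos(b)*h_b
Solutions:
 h(b) = C1*cos(b)^(sqrt(3))


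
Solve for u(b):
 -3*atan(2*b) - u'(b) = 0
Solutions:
 u(b) = C1 - 3*b*atan(2*b) + 3*log(4*b^2 + 1)/4


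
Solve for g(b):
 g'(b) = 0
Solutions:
 g(b) = C1


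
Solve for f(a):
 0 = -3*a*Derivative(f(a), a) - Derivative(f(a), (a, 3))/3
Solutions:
 f(a) = C1 + Integral(C2*airyai(-3^(2/3)*a) + C3*airybi(-3^(2/3)*a), a)


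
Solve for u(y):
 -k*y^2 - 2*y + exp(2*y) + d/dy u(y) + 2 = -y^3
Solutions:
 u(y) = C1 + k*y^3/3 - y^4/4 + y^2 - 2*y - exp(2*y)/2


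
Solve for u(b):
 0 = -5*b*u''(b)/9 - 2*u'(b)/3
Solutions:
 u(b) = C1 + C2/b^(1/5)


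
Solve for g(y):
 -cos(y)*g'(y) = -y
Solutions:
 g(y) = C1 + Integral(y/cos(y), y)


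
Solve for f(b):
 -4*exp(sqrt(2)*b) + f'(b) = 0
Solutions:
 f(b) = C1 + 2*sqrt(2)*exp(sqrt(2)*b)


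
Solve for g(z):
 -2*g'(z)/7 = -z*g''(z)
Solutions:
 g(z) = C1 + C2*z^(9/7)


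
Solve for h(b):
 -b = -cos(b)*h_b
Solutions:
 h(b) = C1 + Integral(b/cos(b), b)


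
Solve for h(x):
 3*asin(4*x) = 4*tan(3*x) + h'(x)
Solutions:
 h(x) = C1 + 3*x*asin(4*x) + 3*sqrt(1 - 16*x^2)/4 + 4*log(cos(3*x))/3


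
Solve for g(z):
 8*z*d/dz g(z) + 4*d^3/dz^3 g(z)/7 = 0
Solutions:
 g(z) = C1 + Integral(C2*airyai(-14^(1/3)*z) + C3*airybi(-14^(1/3)*z), z)


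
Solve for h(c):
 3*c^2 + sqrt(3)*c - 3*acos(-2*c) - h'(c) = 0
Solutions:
 h(c) = C1 + c^3 + sqrt(3)*c^2/2 - 3*c*acos(-2*c) - 3*sqrt(1 - 4*c^2)/2


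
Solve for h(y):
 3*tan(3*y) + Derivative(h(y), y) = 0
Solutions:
 h(y) = C1 + log(cos(3*y))


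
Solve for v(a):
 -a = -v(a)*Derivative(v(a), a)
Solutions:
 v(a) = -sqrt(C1 + a^2)
 v(a) = sqrt(C1 + a^2)


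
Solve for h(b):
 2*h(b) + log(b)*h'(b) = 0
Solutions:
 h(b) = C1*exp(-2*li(b))


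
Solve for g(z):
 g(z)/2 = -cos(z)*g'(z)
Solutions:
 g(z) = C1*(sin(z) - 1)^(1/4)/(sin(z) + 1)^(1/4)


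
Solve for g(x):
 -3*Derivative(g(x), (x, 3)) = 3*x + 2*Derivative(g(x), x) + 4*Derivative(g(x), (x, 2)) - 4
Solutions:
 g(x) = C1 - 3*x^2/4 + 5*x + (C2*sin(sqrt(2)*x/3) + C3*cos(sqrt(2)*x/3))*exp(-2*x/3)


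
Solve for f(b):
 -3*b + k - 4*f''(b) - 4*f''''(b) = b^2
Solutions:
 f(b) = C1 + C2*b + C3*sin(b) + C4*cos(b) - b^4/48 - b^3/8 + b^2*(k + 2)/8


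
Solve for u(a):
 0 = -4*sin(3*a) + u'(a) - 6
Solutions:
 u(a) = C1 + 6*a - 4*cos(3*a)/3


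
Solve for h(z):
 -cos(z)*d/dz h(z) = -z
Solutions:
 h(z) = C1 + Integral(z/cos(z), z)


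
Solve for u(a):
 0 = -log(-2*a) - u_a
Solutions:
 u(a) = C1 - a*log(-a) + a*(1 - log(2))


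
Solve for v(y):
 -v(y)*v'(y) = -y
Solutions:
 v(y) = -sqrt(C1 + y^2)
 v(y) = sqrt(C1 + y^2)


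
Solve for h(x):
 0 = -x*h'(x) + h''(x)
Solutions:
 h(x) = C1 + C2*erfi(sqrt(2)*x/2)


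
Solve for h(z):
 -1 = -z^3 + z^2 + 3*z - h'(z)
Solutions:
 h(z) = C1 - z^4/4 + z^3/3 + 3*z^2/2 + z


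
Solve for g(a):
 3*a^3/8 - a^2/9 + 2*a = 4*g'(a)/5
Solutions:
 g(a) = C1 + 15*a^4/128 - 5*a^3/108 + 5*a^2/4


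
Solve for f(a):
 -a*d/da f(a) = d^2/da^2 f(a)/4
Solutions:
 f(a) = C1 + C2*erf(sqrt(2)*a)


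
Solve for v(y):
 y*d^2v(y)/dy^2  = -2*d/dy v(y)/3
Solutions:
 v(y) = C1 + C2*y^(1/3)


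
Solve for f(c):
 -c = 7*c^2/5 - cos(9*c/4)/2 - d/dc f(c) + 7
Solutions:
 f(c) = C1 + 7*c^3/15 + c^2/2 + 7*c - 2*sin(9*c/4)/9


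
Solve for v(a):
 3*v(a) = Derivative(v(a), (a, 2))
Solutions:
 v(a) = C1*exp(-sqrt(3)*a) + C2*exp(sqrt(3)*a)


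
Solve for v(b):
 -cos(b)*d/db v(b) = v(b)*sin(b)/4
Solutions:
 v(b) = C1*cos(b)^(1/4)


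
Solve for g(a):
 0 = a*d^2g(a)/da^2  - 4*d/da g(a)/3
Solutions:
 g(a) = C1 + C2*a^(7/3)


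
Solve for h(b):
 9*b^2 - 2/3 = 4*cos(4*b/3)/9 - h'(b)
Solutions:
 h(b) = C1 - 3*b^3 + 2*b/3 + sin(4*b/3)/3


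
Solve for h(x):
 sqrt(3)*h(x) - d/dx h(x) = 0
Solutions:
 h(x) = C1*exp(sqrt(3)*x)


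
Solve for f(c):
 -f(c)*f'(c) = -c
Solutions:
 f(c) = -sqrt(C1 + c^2)
 f(c) = sqrt(C1 + c^2)


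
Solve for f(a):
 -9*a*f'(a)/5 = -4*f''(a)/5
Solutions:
 f(a) = C1 + C2*erfi(3*sqrt(2)*a/4)


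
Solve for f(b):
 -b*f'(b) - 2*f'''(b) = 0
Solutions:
 f(b) = C1 + Integral(C2*airyai(-2^(2/3)*b/2) + C3*airybi(-2^(2/3)*b/2), b)


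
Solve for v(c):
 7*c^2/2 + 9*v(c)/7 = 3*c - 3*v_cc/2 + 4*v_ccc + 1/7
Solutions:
 v(c) = C1*exp(c*(-7^(2/3)*(24*sqrt(590) + 583)^(1/3) - 7*7^(1/3)/(24*sqrt(590) + 583)^(1/3) + 14)/112)*sin(sqrt(3)*7^(1/3)*c*(-7^(1/3)*(24*sqrt(590) + 583)^(1/3) + 7/(24*sqrt(590) + 583)^(1/3))/112) + C2*exp(c*(-7^(2/3)*(24*sqrt(590) + 583)^(1/3) - 7*7^(1/3)/(24*sqrt(590) + 583)^(1/3) + 14)/112)*cos(sqrt(3)*7^(1/3)*c*(-7^(1/3)*(24*sqrt(590) + 583)^(1/3) + 7/(24*sqrt(590) + 583)^(1/3))/112) + C3*exp(c*(7*7^(1/3)/(24*sqrt(590) + 583)^(1/3) + 7 + 7^(2/3)*(24*sqrt(590) + 583)^(1/3))/56) - 49*c^2/18 + 7*c/3 + 349/54


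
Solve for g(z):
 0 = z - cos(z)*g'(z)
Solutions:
 g(z) = C1 + Integral(z/cos(z), z)


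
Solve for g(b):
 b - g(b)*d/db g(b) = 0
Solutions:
 g(b) = -sqrt(C1 + b^2)
 g(b) = sqrt(C1 + b^2)


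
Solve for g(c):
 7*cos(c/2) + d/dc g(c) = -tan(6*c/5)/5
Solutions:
 g(c) = C1 + log(cos(6*c/5))/6 - 14*sin(c/2)


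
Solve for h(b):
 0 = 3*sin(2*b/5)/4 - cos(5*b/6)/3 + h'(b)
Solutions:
 h(b) = C1 + 2*sin(5*b/6)/5 + 15*cos(2*b/5)/8


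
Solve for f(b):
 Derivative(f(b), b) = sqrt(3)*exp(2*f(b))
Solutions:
 f(b) = log(-sqrt(-1/(C1 + sqrt(3)*b))) - log(2)/2
 f(b) = log(-1/(C1 + sqrt(3)*b))/2 - log(2)/2


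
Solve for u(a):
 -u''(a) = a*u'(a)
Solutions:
 u(a) = C1 + C2*erf(sqrt(2)*a/2)


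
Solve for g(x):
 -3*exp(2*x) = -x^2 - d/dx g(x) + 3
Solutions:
 g(x) = C1 - x^3/3 + 3*x + 3*exp(2*x)/2


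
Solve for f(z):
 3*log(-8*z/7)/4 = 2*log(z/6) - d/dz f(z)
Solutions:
 f(z) = C1 + 5*z*log(z)/4 + z*(-log(288) - 5/4 + 3*log(14)/4 - 3*I*pi/4)


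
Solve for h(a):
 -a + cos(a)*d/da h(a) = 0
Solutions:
 h(a) = C1 + Integral(a/cos(a), a)


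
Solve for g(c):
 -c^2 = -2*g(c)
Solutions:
 g(c) = c^2/2


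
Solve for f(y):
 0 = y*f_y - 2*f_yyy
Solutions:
 f(y) = C1 + Integral(C2*airyai(2^(2/3)*y/2) + C3*airybi(2^(2/3)*y/2), y)


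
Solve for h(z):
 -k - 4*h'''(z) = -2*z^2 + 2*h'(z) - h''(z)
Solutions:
 h(z) = C1 - k*z/2 + z^3/3 + z^2/2 - 7*z/2 + (C2*sin(sqrt(31)*z/8) + C3*cos(sqrt(31)*z/8))*exp(z/8)


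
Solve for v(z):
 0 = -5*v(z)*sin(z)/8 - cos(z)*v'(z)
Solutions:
 v(z) = C1*cos(z)^(5/8)


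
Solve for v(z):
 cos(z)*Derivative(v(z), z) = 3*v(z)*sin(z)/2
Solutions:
 v(z) = C1/cos(z)^(3/2)


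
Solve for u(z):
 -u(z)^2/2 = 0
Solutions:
 u(z) = 0


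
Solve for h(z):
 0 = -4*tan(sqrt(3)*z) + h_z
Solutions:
 h(z) = C1 - 4*sqrt(3)*log(cos(sqrt(3)*z))/3


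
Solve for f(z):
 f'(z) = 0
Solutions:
 f(z) = C1


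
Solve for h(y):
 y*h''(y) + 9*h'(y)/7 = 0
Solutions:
 h(y) = C1 + C2/y^(2/7)


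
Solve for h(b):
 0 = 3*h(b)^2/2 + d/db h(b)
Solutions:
 h(b) = 2/(C1 + 3*b)


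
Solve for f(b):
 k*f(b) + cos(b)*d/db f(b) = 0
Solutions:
 f(b) = C1*exp(k*(log(sin(b) - 1) - log(sin(b) + 1))/2)


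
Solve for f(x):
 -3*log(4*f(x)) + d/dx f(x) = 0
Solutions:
 -Integral(1/(log(_y) + 2*log(2)), (_y, f(x)))/3 = C1 - x


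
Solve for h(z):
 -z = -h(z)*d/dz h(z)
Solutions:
 h(z) = -sqrt(C1 + z^2)
 h(z) = sqrt(C1 + z^2)


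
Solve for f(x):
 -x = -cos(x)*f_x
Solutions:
 f(x) = C1 + Integral(x/cos(x), x)


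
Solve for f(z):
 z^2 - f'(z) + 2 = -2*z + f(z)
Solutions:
 f(z) = C1*exp(-z) + z^2 + 2


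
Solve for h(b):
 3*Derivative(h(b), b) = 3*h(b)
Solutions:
 h(b) = C1*exp(b)


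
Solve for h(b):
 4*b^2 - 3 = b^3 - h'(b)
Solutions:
 h(b) = C1 + b^4/4 - 4*b^3/3 + 3*b


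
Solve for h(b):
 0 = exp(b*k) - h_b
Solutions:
 h(b) = C1 + exp(b*k)/k


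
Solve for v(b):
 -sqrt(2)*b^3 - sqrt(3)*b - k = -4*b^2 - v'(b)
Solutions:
 v(b) = C1 + sqrt(2)*b^4/4 - 4*b^3/3 + sqrt(3)*b^2/2 + b*k


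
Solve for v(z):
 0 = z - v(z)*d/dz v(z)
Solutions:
 v(z) = -sqrt(C1 + z^2)
 v(z) = sqrt(C1 + z^2)


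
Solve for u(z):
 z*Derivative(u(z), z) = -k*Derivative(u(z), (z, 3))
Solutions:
 u(z) = C1 + Integral(C2*airyai(z*(-1/k)^(1/3)) + C3*airybi(z*(-1/k)^(1/3)), z)


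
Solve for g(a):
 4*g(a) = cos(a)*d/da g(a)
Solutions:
 g(a) = C1*(sin(a)^2 + 2*sin(a) + 1)/(sin(a)^2 - 2*sin(a) + 1)


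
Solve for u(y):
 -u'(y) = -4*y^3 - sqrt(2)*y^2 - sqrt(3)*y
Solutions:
 u(y) = C1 + y^4 + sqrt(2)*y^3/3 + sqrt(3)*y^2/2


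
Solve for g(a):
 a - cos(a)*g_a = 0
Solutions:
 g(a) = C1 + Integral(a/cos(a), a)


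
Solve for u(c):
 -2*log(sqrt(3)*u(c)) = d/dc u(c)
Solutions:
 Integral(1/(2*log(_y) + log(3)), (_y, u(c))) = C1 - c


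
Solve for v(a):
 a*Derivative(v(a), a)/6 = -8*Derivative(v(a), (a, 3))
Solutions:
 v(a) = C1 + Integral(C2*airyai(-6^(2/3)*a/12) + C3*airybi(-6^(2/3)*a/12), a)


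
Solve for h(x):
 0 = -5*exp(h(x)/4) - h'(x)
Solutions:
 h(x) = 4*log(1/(C1 + 5*x)) + 8*log(2)


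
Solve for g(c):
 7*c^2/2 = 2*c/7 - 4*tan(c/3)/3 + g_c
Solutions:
 g(c) = C1 + 7*c^3/6 - c^2/7 - 4*log(cos(c/3))


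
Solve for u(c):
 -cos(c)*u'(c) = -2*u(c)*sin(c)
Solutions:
 u(c) = C1/cos(c)^2


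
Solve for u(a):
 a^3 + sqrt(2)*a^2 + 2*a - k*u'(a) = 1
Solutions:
 u(a) = C1 + a^4/(4*k) + sqrt(2)*a^3/(3*k) + a^2/k - a/k


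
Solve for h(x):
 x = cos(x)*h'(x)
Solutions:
 h(x) = C1 + Integral(x/cos(x), x)


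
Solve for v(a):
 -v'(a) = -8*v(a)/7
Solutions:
 v(a) = C1*exp(8*a/7)


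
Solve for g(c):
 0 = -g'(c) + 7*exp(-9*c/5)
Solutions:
 g(c) = C1 - 35*exp(-9*c/5)/9


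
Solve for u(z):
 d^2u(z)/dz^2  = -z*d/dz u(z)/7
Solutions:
 u(z) = C1 + C2*erf(sqrt(14)*z/14)


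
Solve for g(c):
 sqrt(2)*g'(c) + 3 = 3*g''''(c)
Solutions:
 g(c) = C1 + C4*exp(2^(1/6)*3^(2/3)*c/3) - 3*sqrt(2)*c/2 + (C2*sin(6^(1/6)*c/2) + C3*cos(6^(1/6)*c/2))*exp(-2^(1/6)*3^(2/3)*c/6)


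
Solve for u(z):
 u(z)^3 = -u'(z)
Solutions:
 u(z) = -sqrt(2)*sqrt(-1/(C1 - z))/2
 u(z) = sqrt(2)*sqrt(-1/(C1 - z))/2


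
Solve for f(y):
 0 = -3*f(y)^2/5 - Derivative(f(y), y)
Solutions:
 f(y) = 5/(C1 + 3*y)


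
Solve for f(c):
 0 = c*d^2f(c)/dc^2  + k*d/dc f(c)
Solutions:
 f(c) = C1 + c^(1 - re(k))*(C2*sin(log(c)*Abs(im(k))) + C3*cos(log(c)*im(k)))


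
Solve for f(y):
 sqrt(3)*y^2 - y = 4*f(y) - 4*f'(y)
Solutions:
 f(y) = C1*exp(y) + sqrt(3)*y^2/4 - y/4 + sqrt(3)*y/2 - 1/4 + sqrt(3)/2


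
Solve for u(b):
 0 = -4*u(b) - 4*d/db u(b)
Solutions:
 u(b) = C1*exp(-b)


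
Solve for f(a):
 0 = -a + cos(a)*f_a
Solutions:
 f(a) = C1 + Integral(a/cos(a), a)


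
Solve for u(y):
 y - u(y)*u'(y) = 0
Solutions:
 u(y) = -sqrt(C1 + y^2)
 u(y) = sqrt(C1 + y^2)


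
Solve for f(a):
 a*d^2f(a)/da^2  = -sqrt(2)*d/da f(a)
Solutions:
 f(a) = C1 + C2*a^(1 - sqrt(2))


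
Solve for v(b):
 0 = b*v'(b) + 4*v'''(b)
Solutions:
 v(b) = C1 + Integral(C2*airyai(-2^(1/3)*b/2) + C3*airybi(-2^(1/3)*b/2), b)


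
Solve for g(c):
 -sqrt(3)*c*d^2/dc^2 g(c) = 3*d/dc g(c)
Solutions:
 g(c) = C1 + C2*c^(1 - sqrt(3))


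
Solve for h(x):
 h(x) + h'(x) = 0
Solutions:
 h(x) = C1*exp(-x)


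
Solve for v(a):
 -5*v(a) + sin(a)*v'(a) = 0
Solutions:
 v(a) = C1*sqrt(cos(a) - 1)*(cos(a)^2 - 2*cos(a) + 1)/(sqrt(cos(a) + 1)*(cos(a)^2 + 2*cos(a) + 1))


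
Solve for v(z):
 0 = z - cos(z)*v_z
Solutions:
 v(z) = C1 + Integral(z/cos(z), z)


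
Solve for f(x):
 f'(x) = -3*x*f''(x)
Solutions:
 f(x) = C1 + C2*x^(2/3)


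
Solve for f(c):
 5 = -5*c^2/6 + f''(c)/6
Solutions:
 f(c) = C1 + C2*c + 5*c^4/12 + 15*c^2


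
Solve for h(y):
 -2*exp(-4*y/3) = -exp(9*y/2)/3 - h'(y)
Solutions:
 h(y) = C1 - 2*exp(9*y/2)/27 - 3*exp(-4*y/3)/2


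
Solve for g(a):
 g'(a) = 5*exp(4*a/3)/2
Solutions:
 g(a) = C1 + 15*exp(4*a/3)/8


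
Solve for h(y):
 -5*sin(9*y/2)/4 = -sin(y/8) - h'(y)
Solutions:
 h(y) = C1 + 8*cos(y/8) - 5*cos(9*y/2)/18


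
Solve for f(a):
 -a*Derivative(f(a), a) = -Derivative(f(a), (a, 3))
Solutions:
 f(a) = C1 + Integral(C2*airyai(a) + C3*airybi(a), a)


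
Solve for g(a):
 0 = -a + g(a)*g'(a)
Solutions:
 g(a) = -sqrt(C1 + a^2)
 g(a) = sqrt(C1 + a^2)


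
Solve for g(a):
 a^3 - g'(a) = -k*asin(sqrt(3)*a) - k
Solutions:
 g(a) = C1 + a^4/4 + a*k + k*(a*asin(sqrt(3)*a) + sqrt(3)*sqrt(1 - 3*a^2)/3)


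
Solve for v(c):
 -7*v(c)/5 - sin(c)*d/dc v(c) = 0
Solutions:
 v(c) = C1*(cos(c) + 1)^(7/10)/(cos(c) - 1)^(7/10)


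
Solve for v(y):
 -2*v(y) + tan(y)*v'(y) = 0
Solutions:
 v(y) = C1*sin(y)^2


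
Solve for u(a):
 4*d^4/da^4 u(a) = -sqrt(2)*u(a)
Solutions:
 u(a) = (C1*sin(2^(1/8)*a/2) + C2*cos(2^(1/8)*a/2))*exp(-2^(1/8)*a/2) + (C3*sin(2^(1/8)*a/2) + C4*cos(2^(1/8)*a/2))*exp(2^(1/8)*a/2)


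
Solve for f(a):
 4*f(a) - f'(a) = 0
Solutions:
 f(a) = C1*exp(4*a)


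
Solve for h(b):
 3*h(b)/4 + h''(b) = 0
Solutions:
 h(b) = C1*sin(sqrt(3)*b/2) + C2*cos(sqrt(3)*b/2)


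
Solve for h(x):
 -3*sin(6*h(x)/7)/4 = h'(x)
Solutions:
 3*x/4 + 7*log(cos(6*h(x)/7) - 1)/12 - 7*log(cos(6*h(x)/7) + 1)/12 = C1


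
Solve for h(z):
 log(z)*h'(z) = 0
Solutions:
 h(z) = C1


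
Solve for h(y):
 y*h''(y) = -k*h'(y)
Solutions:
 h(y) = C1 + y^(1 - re(k))*(C2*sin(log(y)*Abs(im(k))) + C3*cos(log(y)*im(k)))


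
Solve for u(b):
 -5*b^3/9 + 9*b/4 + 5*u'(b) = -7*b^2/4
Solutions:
 u(b) = C1 + b^4/36 - 7*b^3/60 - 9*b^2/40


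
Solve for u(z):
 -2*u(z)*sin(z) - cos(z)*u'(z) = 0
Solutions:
 u(z) = C1*cos(z)^2


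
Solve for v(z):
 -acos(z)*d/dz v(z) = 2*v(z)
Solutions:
 v(z) = C1*exp(-2*Integral(1/acos(z), z))


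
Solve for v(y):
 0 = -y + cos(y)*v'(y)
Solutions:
 v(y) = C1 + Integral(y/cos(y), y)


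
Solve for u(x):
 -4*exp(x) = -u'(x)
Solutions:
 u(x) = C1 + 4*exp(x)


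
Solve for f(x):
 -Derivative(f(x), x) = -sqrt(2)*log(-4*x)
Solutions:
 f(x) = C1 + sqrt(2)*x*log(-x) + sqrt(2)*x*(-1 + 2*log(2))


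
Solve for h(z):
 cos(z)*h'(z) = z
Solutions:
 h(z) = C1 + Integral(z/cos(z), z)


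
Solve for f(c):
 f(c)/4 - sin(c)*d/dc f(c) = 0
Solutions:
 f(c) = C1*(cos(c) - 1)^(1/8)/(cos(c) + 1)^(1/8)


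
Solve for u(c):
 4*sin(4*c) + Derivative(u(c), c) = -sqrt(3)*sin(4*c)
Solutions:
 u(c) = C1 + sqrt(3)*cos(4*c)/4 + cos(4*c)


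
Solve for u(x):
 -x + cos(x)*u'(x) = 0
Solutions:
 u(x) = C1 + Integral(x/cos(x), x)


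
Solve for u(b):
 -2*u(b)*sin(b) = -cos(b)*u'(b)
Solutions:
 u(b) = C1/cos(b)^2


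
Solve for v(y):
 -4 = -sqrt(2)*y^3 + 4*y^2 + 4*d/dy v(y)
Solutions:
 v(y) = C1 + sqrt(2)*y^4/16 - y^3/3 - y


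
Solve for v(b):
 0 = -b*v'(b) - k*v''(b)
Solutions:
 v(b) = C1 + C2*sqrt(k)*erf(sqrt(2)*b*sqrt(1/k)/2)


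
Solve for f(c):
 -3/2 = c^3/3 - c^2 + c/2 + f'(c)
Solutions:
 f(c) = C1 - c^4/12 + c^3/3 - c^2/4 - 3*c/2


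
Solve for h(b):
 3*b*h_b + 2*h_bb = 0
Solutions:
 h(b) = C1 + C2*erf(sqrt(3)*b/2)


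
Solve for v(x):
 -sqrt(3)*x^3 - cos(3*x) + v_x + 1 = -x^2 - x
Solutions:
 v(x) = C1 + sqrt(3)*x^4/4 - x^3/3 - x^2/2 - x + sin(3*x)/3


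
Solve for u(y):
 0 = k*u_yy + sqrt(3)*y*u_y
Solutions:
 u(y) = C1 + C2*sqrt(k)*erf(sqrt(2)*3^(1/4)*y*sqrt(1/k)/2)


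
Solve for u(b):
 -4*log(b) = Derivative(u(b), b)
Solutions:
 u(b) = C1 - 4*b*log(b) + 4*b


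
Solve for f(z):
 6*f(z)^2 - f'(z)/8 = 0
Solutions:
 f(z) = -1/(C1 + 48*z)


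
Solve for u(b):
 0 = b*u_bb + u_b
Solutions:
 u(b) = C1 + C2*log(b)


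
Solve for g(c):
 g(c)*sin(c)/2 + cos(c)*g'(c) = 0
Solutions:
 g(c) = C1*sqrt(cos(c))


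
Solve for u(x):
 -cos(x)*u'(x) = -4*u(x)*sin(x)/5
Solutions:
 u(x) = C1/cos(x)^(4/5)


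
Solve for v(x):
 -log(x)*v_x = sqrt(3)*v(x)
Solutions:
 v(x) = C1*exp(-sqrt(3)*li(x))


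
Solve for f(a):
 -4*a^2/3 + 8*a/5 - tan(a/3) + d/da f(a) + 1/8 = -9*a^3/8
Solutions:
 f(a) = C1 - 9*a^4/32 + 4*a^3/9 - 4*a^2/5 - a/8 - 3*log(cos(a/3))


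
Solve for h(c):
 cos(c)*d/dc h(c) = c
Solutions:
 h(c) = C1 + Integral(c/cos(c), c)


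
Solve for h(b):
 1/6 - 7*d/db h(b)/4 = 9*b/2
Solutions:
 h(b) = C1 - 9*b^2/7 + 2*b/21


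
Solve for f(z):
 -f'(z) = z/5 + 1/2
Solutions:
 f(z) = C1 - z^2/10 - z/2


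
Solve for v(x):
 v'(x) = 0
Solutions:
 v(x) = C1


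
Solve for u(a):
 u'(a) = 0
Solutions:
 u(a) = C1


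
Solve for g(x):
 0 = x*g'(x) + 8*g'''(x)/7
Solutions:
 g(x) = C1 + Integral(C2*airyai(-7^(1/3)*x/2) + C3*airybi(-7^(1/3)*x/2), x)


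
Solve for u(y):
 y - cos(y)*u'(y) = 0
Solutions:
 u(y) = C1 + Integral(y/cos(y), y)


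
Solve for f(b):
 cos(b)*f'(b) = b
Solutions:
 f(b) = C1 + Integral(b/cos(b), b)


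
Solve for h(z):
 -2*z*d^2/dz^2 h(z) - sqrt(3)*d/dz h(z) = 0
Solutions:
 h(z) = C1 + C2*z^(1 - sqrt(3)/2)


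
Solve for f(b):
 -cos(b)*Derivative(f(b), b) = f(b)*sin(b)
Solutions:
 f(b) = C1*cos(b)


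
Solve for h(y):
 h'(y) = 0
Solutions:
 h(y) = C1


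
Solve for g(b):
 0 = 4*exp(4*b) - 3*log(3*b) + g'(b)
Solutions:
 g(b) = C1 + 3*b*log(b) + 3*b*(-1 + log(3)) - exp(4*b)


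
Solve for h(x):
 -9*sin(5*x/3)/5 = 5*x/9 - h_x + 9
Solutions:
 h(x) = C1 + 5*x^2/18 + 9*x - 27*cos(5*x/3)/25


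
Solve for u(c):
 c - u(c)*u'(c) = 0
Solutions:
 u(c) = -sqrt(C1 + c^2)
 u(c) = sqrt(C1 + c^2)


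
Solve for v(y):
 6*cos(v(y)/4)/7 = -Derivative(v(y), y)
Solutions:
 6*y/7 - 2*log(sin(v(y)/4) - 1) + 2*log(sin(v(y)/4) + 1) = C1


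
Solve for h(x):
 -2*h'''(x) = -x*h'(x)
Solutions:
 h(x) = C1 + Integral(C2*airyai(2^(2/3)*x/2) + C3*airybi(2^(2/3)*x/2), x)


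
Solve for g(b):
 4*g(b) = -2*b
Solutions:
 g(b) = -b/2


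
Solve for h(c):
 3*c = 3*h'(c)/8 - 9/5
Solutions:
 h(c) = C1 + 4*c^2 + 24*c/5


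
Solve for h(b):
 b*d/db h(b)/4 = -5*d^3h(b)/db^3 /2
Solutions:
 h(b) = C1 + Integral(C2*airyai(-10^(2/3)*b/10) + C3*airybi(-10^(2/3)*b/10), b)


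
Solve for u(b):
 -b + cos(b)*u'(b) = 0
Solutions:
 u(b) = C1 + Integral(b/cos(b), b)


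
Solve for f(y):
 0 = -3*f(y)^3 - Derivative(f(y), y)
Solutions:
 f(y) = -sqrt(2)*sqrt(-1/(C1 - 3*y))/2
 f(y) = sqrt(2)*sqrt(-1/(C1 - 3*y))/2


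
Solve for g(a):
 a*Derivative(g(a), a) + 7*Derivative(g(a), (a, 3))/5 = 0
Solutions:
 g(a) = C1 + Integral(C2*airyai(-5^(1/3)*7^(2/3)*a/7) + C3*airybi(-5^(1/3)*7^(2/3)*a/7), a)


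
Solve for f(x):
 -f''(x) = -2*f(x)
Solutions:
 f(x) = C1*exp(-sqrt(2)*x) + C2*exp(sqrt(2)*x)


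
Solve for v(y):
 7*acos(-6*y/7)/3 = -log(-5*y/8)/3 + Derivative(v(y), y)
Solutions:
 v(y) = C1 + y*log(-y)/3 + 7*y*acos(-6*y/7)/3 - y*log(2) - y/3 + y*log(5)/3 + 7*sqrt(49 - 36*y^2)/18


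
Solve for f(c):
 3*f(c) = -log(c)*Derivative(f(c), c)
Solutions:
 f(c) = C1*exp(-3*li(c))


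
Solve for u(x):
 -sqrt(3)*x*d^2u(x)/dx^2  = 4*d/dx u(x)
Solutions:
 u(x) = C1 + C2*x^(1 - 4*sqrt(3)/3)


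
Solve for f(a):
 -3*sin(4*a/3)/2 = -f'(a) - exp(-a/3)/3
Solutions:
 f(a) = C1 - 9*cos(4*a/3)/8 + exp(-a/3)


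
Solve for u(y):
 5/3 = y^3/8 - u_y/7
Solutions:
 u(y) = C1 + 7*y^4/32 - 35*y/3


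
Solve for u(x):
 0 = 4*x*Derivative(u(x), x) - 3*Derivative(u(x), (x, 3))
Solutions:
 u(x) = C1 + Integral(C2*airyai(6^(2/3)*x/3) + C3*airybi(6^(2/3)*x/3), x)


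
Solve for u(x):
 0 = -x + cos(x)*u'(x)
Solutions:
 u(x) = C1 + Integral(x/cos(x), x)


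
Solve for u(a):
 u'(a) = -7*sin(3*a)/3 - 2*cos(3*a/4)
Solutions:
 u(a) = C1 - 8*sin(3*a/4)/3 + 7*cos(3*a)/9


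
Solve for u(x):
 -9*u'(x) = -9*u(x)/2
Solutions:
 u(x) = C1*exp(x/2)


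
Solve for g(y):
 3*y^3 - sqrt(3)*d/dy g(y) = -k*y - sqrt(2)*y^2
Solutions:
 g(y) = C1 + sqrt(3)*k*y^2/6 + sqrt(3)*y^4/4 + sqrt(6)*y^3/9


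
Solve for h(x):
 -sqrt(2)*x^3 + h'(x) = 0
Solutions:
 h(x) = C1 + sqrt(2)*x^4/4


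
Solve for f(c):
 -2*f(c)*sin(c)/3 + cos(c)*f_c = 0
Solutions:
 f(c) = C1/cos(c)^(2/3)


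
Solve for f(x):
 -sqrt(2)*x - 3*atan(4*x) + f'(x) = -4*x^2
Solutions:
 f(x) = C1 - 4*x^3/3 + sqrt(2)*x^2/2 + 3*x*atan(4*x) - 3*log(16*x^2 + 1)/8


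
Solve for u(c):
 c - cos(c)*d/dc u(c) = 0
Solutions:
 u(c) = C1 + Integral(c/cos(c), c)


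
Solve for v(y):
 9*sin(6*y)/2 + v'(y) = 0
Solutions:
 v(y) = C1 + 3*cos(6*y)/4


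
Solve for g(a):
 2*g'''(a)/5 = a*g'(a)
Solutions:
 g(a) = C1 + Integral(C2*airyai(2^(2/3)*5^(1/3)*a/2) + C3*airybi(2^(2/3)*5^(1/3)*a/2), a)


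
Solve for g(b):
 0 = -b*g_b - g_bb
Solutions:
 g(b) = C1 + C2*erf(sqrt(2)*b/2)


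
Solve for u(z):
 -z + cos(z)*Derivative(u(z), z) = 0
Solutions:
 u(z) = C1 + Integral(z/cos(z), z)


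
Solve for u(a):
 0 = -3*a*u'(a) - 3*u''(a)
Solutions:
 u(a) = C1 + C2*erf(sqrt(2)*a/2)


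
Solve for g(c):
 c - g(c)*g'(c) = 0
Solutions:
 g(c) = -sqrt(C1 + c^2)
 g(c) = sqrt(C1 + c^2)


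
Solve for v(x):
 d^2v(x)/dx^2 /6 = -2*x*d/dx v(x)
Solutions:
 v(x) = C1 + C2*erf(sqrt(6)*x)


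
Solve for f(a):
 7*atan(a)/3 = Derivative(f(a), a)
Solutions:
 f(a) = C1 + 7*a*atan(a)/3 - 7*log(a^2 + 1)/6


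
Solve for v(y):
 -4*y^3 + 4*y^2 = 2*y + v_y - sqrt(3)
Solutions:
 v(y) = C1 - y^4 + 4*y^3/3 - y^2 + sqrt(3)*y


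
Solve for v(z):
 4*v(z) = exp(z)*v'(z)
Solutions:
 v(z) = C1*exp(-4*exp(-z))


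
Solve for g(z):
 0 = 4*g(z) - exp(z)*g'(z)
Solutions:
 g(z) = C1*exp(-4*exp(-z))


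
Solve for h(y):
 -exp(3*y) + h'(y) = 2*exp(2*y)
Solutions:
 h(y) = C1 + exp(3*y)/3 + exp(2*y)


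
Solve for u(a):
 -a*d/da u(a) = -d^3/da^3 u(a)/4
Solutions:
 u(a) = C1 + Integral(C2*airyai(2^(2/3)*a) + C3*airybi(2^(2/3)*a), a)


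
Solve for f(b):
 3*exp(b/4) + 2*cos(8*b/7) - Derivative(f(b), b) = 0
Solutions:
 f(b) = C1 + 12*exp(b/4) + 7*sin(8*b/7)/4


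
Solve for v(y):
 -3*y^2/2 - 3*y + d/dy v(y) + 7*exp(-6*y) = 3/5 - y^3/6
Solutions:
 v(y) = C1 - y^4/24 + y^3/2 + 3*y^2/2 + 3*y/5 + 7*exp(-6*y)/6


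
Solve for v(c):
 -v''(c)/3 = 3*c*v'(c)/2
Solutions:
 v(c) = C1 + C2*erf(3*c/2)


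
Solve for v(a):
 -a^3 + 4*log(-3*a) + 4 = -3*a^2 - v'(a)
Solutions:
 v(a) = C1 + a^4/4 - a^3 - 4*a*log(-a) - 4*a*log(3)


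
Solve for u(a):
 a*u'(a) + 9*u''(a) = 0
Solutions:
 u(a) = C1 + C2*erf(sqrt(2)*a/6)


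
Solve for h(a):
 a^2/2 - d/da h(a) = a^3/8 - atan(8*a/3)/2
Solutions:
 h(a) = C1 - a^4/32 + a^3/6 + a*atan(8*a/3)/2 - 3*log(64*a^2 + 9)/32


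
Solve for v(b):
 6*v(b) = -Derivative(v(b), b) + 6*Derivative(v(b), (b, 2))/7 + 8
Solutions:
 v(b) = C1*exp(b*(7 - sqrt(1057))/12) + C2*exp(b*(7 + sqrt(1057))/12) + 4/3


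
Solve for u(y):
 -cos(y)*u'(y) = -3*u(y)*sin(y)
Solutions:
 u(y) = C1/cos(y)^3


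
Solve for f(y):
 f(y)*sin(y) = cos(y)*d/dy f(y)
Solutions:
 f(y) = C1/cos(y)


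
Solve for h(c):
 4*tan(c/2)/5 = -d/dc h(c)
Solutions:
 h(c) = C1 + 8*log(cos(c/2))/5


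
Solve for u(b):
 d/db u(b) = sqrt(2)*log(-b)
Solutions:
 u(b) = C1 + sqrt(2)*b*log(-b) - sqrt(2)*b


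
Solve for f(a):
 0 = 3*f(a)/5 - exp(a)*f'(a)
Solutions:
 f(a) = C1*exp(-3*exp(-a)/5)


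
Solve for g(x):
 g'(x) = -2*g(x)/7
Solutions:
 g(x) = C1*exp(-2*x/7)


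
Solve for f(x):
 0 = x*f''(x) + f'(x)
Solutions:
 f(x) = C1 + C2*log(x)


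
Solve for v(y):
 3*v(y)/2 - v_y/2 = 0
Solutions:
 v(y) = C1*exp(3*y)


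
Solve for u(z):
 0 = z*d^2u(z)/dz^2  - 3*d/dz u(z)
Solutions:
 u(z) = C1 + C2*z^4


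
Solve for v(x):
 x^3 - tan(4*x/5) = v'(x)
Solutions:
 v(x) = C1 + x^4/4 + 5*log(cos(4*x/5))/4


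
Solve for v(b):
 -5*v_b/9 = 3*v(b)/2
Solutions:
 v(b) = C1*exp(-27*b/10)


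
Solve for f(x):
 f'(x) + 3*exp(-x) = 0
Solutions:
 f(x) = C1 + 3*exp(-x)


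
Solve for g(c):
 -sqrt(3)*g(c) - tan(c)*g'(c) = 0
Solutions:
 g(c) = C1/sin(c)^(sqrt(3))


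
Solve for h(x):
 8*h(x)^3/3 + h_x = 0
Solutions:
 h(x) = -sqrt(6)*sqrt(-1/(C1 - 8*x))/2
 h(x) = sqrt(6)*sqrt(-1/(C1 - 8*x))/2


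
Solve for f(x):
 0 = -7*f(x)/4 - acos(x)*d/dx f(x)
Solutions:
 f(x) = C1*exp(-7*Integral(1/acos(x), x)/4)


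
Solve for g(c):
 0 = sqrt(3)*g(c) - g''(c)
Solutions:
 g(c) = C1*exp(-3^(1/4)*c) + C2*exp(3^(1/4)*c)


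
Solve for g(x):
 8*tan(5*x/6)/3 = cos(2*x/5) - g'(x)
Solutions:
 g(x) = C1 + 16*log(cos(5*x/6))/5 + 5*sin(2*x/5)/2


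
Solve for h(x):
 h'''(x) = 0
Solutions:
 h(x) = C1 + C2*x + C3*x^2


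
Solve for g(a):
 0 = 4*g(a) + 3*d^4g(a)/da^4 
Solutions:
 g(a) = (C1*sin(3^(3/4)*a/3) + C2*cos(3^(3/4)*a/3))*exp(-3^(3/4)*a/3) + (C3*sin(3^(3/4)*a/3) + C4*cos(3^(3/4)*a/3))*exp(3^(3/4)*a/3)


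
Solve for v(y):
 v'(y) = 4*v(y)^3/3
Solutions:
 v(y) = -sqrt(6)*sqrt(-1/(C1 + 4*y))/2
 v(y) = sqrt(6)*sqrt(-1/(C1 + 4*y))/2


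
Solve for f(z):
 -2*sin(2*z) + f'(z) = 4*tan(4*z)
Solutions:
 f(z) = C1 - log(cos(4*z)) - cos(2*z)


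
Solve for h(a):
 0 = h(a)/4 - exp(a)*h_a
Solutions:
 h(a) = C1*exp(-exp(-a)/4)


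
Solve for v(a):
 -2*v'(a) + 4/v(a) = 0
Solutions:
 v(a) = -sqrt(C1 + 4*a)
 v(a) = sqrt(C1 + 4*a)


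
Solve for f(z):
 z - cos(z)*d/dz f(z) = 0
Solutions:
 f(z) = C1 + Integral(z/cos(z), z)


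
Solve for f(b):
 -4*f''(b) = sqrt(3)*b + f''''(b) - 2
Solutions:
 f(b) = C1 + C2*b + C3*sin(2*b) + C4*cos(2*b) - sqrt(3)*b^3/24 + b^2/4


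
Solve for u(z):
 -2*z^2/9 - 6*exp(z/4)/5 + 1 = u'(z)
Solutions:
 u(z) = C1 - 2*z^3/27 + z - 24*exp(z/4)/5


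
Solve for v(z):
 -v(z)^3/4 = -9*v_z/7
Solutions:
 v(z) = -3*sqrt(2)*sqrt(-1/(C1 + 7*z))
 v(z) = 3*sqrt(2)*sqrt(-1/(C1 + 7*z))


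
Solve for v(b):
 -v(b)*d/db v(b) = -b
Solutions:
 v(b) = -sqrt(C1 + b^2)
 v(b) = sqrt(C1 + b^2)


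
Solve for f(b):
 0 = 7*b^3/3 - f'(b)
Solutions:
 f(b) = C1 + 7*b^4/12


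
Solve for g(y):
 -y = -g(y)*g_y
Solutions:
 g(y) = -sqrt(C1 + y^2)
 g(y) = sqrt(C1 + y^2)


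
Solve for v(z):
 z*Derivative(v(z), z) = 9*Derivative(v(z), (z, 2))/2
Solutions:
 v(z) = C1 + C2*erfi(z/3)


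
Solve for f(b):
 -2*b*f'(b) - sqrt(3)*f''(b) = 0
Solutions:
 f(b) = C1 + C2*erf(3^(3/4)*b/3)


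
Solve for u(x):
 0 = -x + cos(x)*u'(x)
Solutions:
 u(x) = C1 + Integral(x/cos(x), x)


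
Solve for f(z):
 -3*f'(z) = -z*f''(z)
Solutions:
 f(z) = C1 + C2*z^4


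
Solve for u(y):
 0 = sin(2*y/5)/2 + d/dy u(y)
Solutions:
 u(y) = C1 + 5*cos(2*y/5)/4


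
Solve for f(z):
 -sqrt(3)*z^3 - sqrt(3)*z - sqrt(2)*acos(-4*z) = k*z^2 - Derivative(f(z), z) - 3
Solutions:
 f(z) = C1 + k*z^3/3 + sqrt(3)*z^4/4 + sqrt(3)*z^2/2 - 3*z + sqrt(2)*(z*acos(-4*z) + sqrt(1 - 16*z^2)/4)


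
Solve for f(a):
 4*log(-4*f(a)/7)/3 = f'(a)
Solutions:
 -3*Integral(1/(log(-_y) - log(7) + 2*log(2)), (_y, f(a)))/4 = C1 - a


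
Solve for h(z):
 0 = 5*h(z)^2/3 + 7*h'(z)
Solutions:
 h(z) = 21/(C1 + 5*z)


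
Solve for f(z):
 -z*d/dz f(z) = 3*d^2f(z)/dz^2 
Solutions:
 f(z) = C1 + C2*erf(sqrt(6)*z/6)


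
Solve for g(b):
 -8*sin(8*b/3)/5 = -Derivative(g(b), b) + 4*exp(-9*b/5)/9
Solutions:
 g(b) = C1 - 3*cos(8*b/3)/5 - 20*exp(-9*b/5)/81


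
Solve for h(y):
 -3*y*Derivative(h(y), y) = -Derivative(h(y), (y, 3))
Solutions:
 h(y) = C1 + Integral(C2*airyai(3^(1/3)*y) + C3*airybi(3^(1/3)*y), y)


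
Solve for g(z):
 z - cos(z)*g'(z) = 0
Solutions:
 g(z) = C1 + Integral(z/cos(z), z)


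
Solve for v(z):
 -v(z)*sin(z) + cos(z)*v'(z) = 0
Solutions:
 v(z) = C1/cos(z)


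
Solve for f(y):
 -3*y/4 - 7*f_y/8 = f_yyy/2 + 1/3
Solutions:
 f(y) = C1 + C2*sin(sqrt(7)*y/2) + C3*cos(sqrt(7)*y/2) - 3*y^2/7 - 8*y/21


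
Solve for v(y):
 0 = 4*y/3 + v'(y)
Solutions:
 v(y) = C1 - 2*y^2/3


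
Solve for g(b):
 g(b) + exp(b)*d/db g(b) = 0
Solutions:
 g(b) = C1*exp(exp(-b))


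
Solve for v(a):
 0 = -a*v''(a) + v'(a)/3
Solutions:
 v(a) = C1 + C2*a^(4/3)


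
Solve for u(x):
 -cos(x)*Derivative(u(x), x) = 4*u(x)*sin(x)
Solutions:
 u(x) = C1*cos(x)^4


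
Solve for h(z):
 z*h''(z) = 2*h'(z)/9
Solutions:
 h(z) = C1 + C2*z^(11/9)


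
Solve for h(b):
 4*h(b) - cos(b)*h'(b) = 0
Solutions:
 h(b) = C1*(sin(b)^2 + 2*sin(b) + 1)/(sin(b)^2 - 2*sin(b) + 1)


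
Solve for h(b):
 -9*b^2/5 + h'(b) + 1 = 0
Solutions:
 h(b) = C1 + 3*b^3/5 - b


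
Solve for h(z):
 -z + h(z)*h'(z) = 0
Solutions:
 h(z) = -sqrt(C1 + z^2)
 h(z) = sqrt(C1 + z^2)


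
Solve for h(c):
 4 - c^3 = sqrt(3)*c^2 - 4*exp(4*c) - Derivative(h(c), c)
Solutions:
 h(c) = C1 + c^4/4 + sqrt(3)*c^3/3 - 4*c - exp(4*c)


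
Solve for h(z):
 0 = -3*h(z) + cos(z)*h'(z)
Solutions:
 h(z) = C1*(sin(z) + 1)^(3/2)/(sin(z) - 1)^(3/2)


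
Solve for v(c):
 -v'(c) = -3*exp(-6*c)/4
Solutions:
 v(c) = C1 - exp(-6*c)/8


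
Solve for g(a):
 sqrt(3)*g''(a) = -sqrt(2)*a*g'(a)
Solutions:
 g(a) = C1 + C2*erf(6^(3/4)*a/6)


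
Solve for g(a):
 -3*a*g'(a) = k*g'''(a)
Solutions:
 g(a) = C1 + Integral(C2*airyai(3^(1/3)*a*(-1/k)^(1/3)) + C3*airybi(3^(1/3)*a*(-1/k)^(1/3)), a)


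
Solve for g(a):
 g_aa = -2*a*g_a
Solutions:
 g(a) = C1 + C2*erf(a)


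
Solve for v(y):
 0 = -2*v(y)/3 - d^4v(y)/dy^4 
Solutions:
 v(y) = (C1*sin(6^(3/4)*y/6) + C2*cos(6^(3/4)*y/6))*exp(-6^(3/4)*y/6) + (C3*sin(6^(3/4)*y/6) + C4*cos(6^(3/4)*y/6))*exp(6^(3/4)*y/6)


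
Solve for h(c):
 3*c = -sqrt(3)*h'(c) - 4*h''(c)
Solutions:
 h(c) = C1 + C2*exp(-sqrt(3)*c/4) - sqrt(3)*c^2/2 + 4*c


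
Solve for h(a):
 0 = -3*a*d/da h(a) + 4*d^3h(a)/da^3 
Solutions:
 h(a) = C1 + Integral(C2*airyai(6^(1/3)*a/2) + C3*airybi(6^(1/3)*a/2), a)


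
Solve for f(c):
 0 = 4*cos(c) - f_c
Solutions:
 f(c) = C1 + 4*sin(c)


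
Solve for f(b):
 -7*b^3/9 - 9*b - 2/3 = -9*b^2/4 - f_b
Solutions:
 f(b) = C1 + 7*b^4/36 - 3*b^3/4 + 9*b^2/2 + 2*b/3


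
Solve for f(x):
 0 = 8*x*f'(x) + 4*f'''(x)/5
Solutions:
 f(x) = C1 + Integral(C2*airyai(-10^(1/3)*x) + C3*airybi(-10^(1/3)*x), x)


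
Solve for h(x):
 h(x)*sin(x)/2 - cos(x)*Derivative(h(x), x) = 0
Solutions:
 h(x) = C1/sqrt(cos(x))


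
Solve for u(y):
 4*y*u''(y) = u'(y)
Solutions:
 u(y) = C1 + C2*y^(5/4)


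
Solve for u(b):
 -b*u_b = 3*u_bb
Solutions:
 u(b) = C1 + C2*erf(sqrt(6)*b/6)


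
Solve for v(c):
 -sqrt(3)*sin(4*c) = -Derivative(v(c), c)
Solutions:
 v(c) = C1 - sqrt(3)*cos(4*c)/4


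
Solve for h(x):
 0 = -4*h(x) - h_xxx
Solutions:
 h(x) = C3*exp(-2^(2/3)*x) + (C1*sin(2^(2/3)*sqrt(3)*x/2) + C2*cos(2^(2/3)*sqrt(3)*x/2))*exp(2^(2/3)*x/2)


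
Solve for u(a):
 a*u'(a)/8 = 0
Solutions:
 u(a) = C1


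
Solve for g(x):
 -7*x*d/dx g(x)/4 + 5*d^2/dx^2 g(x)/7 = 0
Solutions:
 g(x) = C1 + C2*erfi(7*sqrt(10)*x/20)


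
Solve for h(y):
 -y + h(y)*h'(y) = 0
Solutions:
 h(y) = -sqrt(C1 + y^2)
 h(y) = sqrt(C1 + y^2)
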